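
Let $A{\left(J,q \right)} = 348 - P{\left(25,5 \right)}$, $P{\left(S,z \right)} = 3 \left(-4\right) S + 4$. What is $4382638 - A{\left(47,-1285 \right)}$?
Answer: $4381994$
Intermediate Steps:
$P{\left(S,z \right)} = 4 - 12 S$ ($P{\left(S,z \right)} = - 12 S + 4 = 4 - 12 S$)
$A{\left(J,q \right)} = 644$ ($A{\left(J,q \right)} = 348 - \left(4 - 300\right) = 348 - -296 = 348 + 296 = 644$)
$4382638 - A{\left(47,-1285 \right)} = 4382638 - 644 = 4381994$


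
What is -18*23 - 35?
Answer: -449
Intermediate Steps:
-18*23 - 35 = -414 - 35 = -449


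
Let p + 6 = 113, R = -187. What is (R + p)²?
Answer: 6400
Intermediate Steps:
p = 107 (p = -6 + 113 = 107)
(R + p)² = (-187 + 107)² = (-80)² = 6400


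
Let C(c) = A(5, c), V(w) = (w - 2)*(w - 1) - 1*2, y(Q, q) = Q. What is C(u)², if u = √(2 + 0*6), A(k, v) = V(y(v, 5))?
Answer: 22 - 12*√2 ≈ 5.0294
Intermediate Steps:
V(w) = -2 + (-1 + w)*(-2 + w) (V(w) = (-2 + w)*(-1 + w) - 2 = (-1 + w)*(-2 + w) - 2 = -2 + (-1 + w)*(-2 + w))
A(k, v) = v*(-3 + v)
u = √2 (u = √(2 + 0) = √2 ≈ 1.4142)
C(c) = c*(-3 + c)
C(u)² = (√2*(-3 + √2))² = 2*(-3 + √2)²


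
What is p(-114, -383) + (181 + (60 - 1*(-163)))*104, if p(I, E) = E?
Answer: 41633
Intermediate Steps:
p(-114, -383) + (181 + (60 - 1*(-163)))*104 = -383 + (181 + (60 - 1*(-163)))*104 = -383 + (181 + (60 + 163))*104 = -383 + (181 + 223)*104 = -383 + 404*104 = -383 + 42016 = 41633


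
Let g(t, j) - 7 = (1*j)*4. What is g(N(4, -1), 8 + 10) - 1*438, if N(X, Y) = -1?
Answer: -359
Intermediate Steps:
g(t, j) = 7 + 4*j (g(t, j) = 7 + (1*j)*4 = 7 + j*4 = 7 + 4*j)
g(N(4, -1), 8 + 10) - 1*438 = (7 + 4*(8 + 10)) - 1*438 = (7 + 4*18) - 438 = (7 + 72) - 438 = 79 - 438 = -359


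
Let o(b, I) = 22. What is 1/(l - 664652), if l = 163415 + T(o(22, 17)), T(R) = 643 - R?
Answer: -1/500616 ≈ -1.9975e-6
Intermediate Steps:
l = 164036 (l = 163415 + (643 - 1*22) = 163415 + (643 - 22) = 163415 + 621 = 164036)
1/(l - 664652) = 1/(164036 - 664652) = 1/(-500616) = -1/500616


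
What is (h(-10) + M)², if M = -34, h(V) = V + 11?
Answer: 1089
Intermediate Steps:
h(V) = 11 + V
(h(-10) + M)² = ((11 - 10) - 34)² = (1 - 34)² = (-33)² = 1089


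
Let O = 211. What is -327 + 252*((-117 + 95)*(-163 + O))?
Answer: -266439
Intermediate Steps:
-327 + 252*((-117 + 95)*(-163 + O)) = -327 + 252*((-117 + 95)*(-163 + 211)) = -327 + 252*(-22*48) = -327 + 252*(-1056) = -327 - 266112 = -266439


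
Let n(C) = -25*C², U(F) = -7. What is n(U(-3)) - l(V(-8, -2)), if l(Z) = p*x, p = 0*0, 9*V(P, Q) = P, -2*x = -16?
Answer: -1225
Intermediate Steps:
x = 8 (x = -½*(-16) = 8)
V(P, Q) = P/9
p = 0
l(Z) = 0 (l(Z) = 0*8 = 0)
n(U(-3)) - l(V(-8, -2)) = -25*(-7)² - 1*0 = -25*49 + 0 = -1225 + 0 = -1225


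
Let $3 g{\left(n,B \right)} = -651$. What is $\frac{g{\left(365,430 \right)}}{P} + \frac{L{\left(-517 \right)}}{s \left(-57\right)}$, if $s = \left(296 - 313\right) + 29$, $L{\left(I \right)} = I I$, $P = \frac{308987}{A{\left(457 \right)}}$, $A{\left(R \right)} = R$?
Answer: $- \frac{11808093977}{30192444} \approx -391.09$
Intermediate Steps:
$g{\left(n,B \right)} = -217$ ($g{\left(n,B \right)} = \frac{1}{3} \left(-651\right) = -217$)
$P = \frac{308987}{457} \approx 676.12$
$L{\left(I \right)} = I^{2}$
$s = 12$ ($s = -17 + 29 = 12$)
$\frac{g{\left(365,430 \right)}}{P} + \frac{L{\left(-517 \right)}}{s \left(-57\right)} = - \frac{217}{\frac{308987}{457}} + \frac{\left(-517\right)^{2}}{12 \left(-57\right)} = \left(-217\right) \frac{457}{308987} + \frac{267289}{-684} = - \frac{14167}{44141} + 267289 \left(- \frac{1}{684}\right) = - \frac{14167}{44141} - \frac{267289}{684} = - \frac{11808093977}{30192444}$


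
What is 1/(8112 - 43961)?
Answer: -1/35849 ≈ -2.7895e-5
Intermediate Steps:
1/(8112 - 43961) = 1/(-35849) = -1/35849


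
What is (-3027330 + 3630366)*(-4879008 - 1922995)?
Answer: -4101852681108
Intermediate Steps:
(-3027330 + 3630366)*(-4879008 - 1922995) = 603036*(-6802003) = -4101852681108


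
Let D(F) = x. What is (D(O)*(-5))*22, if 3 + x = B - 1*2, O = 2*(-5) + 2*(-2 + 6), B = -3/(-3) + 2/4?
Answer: 385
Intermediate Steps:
B = 3/2 (B = -3*(-⅓) + 2*(¼) = 1 + ½ = 3/2 ≈ 1.5000)
O = -2 (O = -10 + 2*4 = -10 + 8 = -2)
x = -7/2 (x = -3 + (3/2 - 1*2) = -3 + (3/2 - 2) = -3 - ½ = -7/2 ≈ -3.5000)
D(F) = -7/2
(D(O)*(-5))*22 = -7/2*(-5)*22 = (35/2)*22 = 385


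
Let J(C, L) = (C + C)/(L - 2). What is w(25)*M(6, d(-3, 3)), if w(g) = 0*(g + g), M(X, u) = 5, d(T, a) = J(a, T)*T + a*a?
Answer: 0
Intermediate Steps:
J(C, L) = 2*C/(-2 + L) (J(C, L) = (2*C)/(-2 + L) = 2*C/(-2 + L))
d(T, a) = a**2 + 2*T*a/(-2 + T) (d(T, a) = (2*a/(-2 + T))*T + a*a = 2*T*a/(-2 + T) + a**2 = a**2 + 2*T*a/(-2 + T))
w(g) = 0 (w(g) = 0*(2*g) = 0)
w(25)*M(6, d(-3, 3)) = 0*5 = 0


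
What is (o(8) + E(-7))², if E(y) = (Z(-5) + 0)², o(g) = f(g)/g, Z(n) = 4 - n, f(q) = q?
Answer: 6724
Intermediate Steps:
o(g) = 1 (o(g) = g/g = 1)
E(y) = 81 (E(y) = ((4 - 1*(-5)) + 0)² = ((4 + 5) + 0)² = (9 + 0)² = 9² = 81)
(o(8) + E(-7))² = (1 + 81)² = 82² = 6724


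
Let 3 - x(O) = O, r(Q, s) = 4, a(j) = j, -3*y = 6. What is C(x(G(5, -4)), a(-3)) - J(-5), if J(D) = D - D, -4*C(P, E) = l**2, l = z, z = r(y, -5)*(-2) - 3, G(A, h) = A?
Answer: -121/4 ≈ -30.250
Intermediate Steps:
y = -2 (y = -1/3*6 = -2)
x(O) = 3 - O
z = -11 (z = 4*(-2) - 3 = -8 - 3 = -11)
l = -11
C(P, E) = -121/4 (C(P, E) = -1/4*(-11)**2 = -1/4*121 = -121/4)
J(D) = 0
C(x(G(5, -4)), a(-3)) - J(-5) = -121/4 - 1*0 = -121/4 + 0 = -121/4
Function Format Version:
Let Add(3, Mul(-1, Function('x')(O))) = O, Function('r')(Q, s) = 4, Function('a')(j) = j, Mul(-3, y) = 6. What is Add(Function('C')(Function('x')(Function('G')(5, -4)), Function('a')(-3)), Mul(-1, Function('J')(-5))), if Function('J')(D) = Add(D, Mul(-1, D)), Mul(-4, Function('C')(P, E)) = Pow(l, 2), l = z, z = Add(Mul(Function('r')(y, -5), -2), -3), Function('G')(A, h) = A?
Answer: Rational(-121, 4) ≈ -30.250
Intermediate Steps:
y = -2 (y = Mul(Rational(-1, 3), 6) = -2)
Function('x')(O) = Add(3, Mul(-1, O))
z = -11 (z = Add(Mul(4, -2), -3) = Add(-8, -3) = -11)
l = -11
Function('C')(P, E) = Rational(-121, 4) (Function('C')(P, E) = Mul(Rational(-1, 4), Pow(-11, 2)) = Mul(Rational(-1, 4), 121) = Rational(-121, 4))
Function('J')(D) = 0
Add(Function('C')(Function('x')(Function('G')(5, -4)), Function('a')(-3)), Mul(-1, Function('J')(-5))) = Add(Rational(-121, 4), Mul(-1, 0)) = Add(Rational(-121, 4), 0) = Rational(-121, 4)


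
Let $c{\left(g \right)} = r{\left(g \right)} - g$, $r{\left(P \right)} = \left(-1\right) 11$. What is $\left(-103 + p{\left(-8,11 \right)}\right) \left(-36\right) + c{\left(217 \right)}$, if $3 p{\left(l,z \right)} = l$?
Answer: $3576$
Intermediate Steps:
$p{\left(l,z \right)} = \frac{l}{3}$
$r{\left(P \right)} = -11$
$c{\left(g \right)} = -11 - g$
$\left(-103 + p{\left(-8,11 \right)}\right) \left(-36\right) + c{\left(217 \right)} = \left(-103 + \frac{1}{3} \left(-8\right)\right) \left(-36\right) - 228 = \left(-103 - \frac{8}{3}\right) \left(-36\right) - 228 = \left(- \frac{317}{3}\right) \left(-36\right) - 228 = 3804 - 228 = 3576$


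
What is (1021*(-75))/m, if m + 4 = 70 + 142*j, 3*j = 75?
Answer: -76575/3616 ≈ -21.177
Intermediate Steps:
j = 25 (j = (⅓)*75 = 25)
m = 3616 (m = -4 + (70 + 142*25) = -4 + (70 + 3550) = -4 + 3620 = 3616)
(1021*(-75))/m = (1021*(-75))/3616 = -76575*1/3616 = -76575/3616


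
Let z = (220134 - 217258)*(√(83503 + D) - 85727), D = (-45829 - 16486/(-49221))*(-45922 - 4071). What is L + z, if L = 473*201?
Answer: -246455779 + 2876*√616766235031775838/16407 ≈ -1.0879e+8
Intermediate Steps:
D = 112770846020939/49221 (D = (-45829 - 16486*(-1/49221))*(-49993) = (-45829 + 16486/49221)*(-49993) = -2255732723/49221*(-49993) = 112770846020939/49221 ≈ 2.2911e+9)
z = -246550852 + 2876*√616766235031775838/16407 (z = (220134 - 217258)*(√(83503 + 112770846020939/49221) - 85727) = 2876*(√(112774956122102/49221) - 85727) = 2876*(√616766235031775838/16407 - 85727) = 2876*(-85727 + √616766235031775838/16407) = -246550852 + 2876*√616766235031775838/16407 ≈ -1.0889e+8)
L = 95073
L + z = 95073 + (-246550852 + 2876*√616766235031775838/16407) = -246455779 + 2876*√616766235031775838/16407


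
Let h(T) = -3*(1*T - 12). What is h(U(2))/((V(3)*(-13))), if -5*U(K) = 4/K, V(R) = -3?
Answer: 62/65 ≈ 0.95385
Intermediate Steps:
U(K) = -4/(5*K)
h(T) = 36 - 3*T (h(T) = -3*(T - 12) = -3*(-12 + T) = 36 - 3*T)
h(U(2))/((V(3)*(-13))) = (36 - (-12)/(5*2))/((-3*(-13))) = (36 - (-12)/(5*2))/39 = (36 - 3*(-⅖))*(1/39) = (36 + 6/5)*(1/39) = (186/5)*(1/39) = 62/65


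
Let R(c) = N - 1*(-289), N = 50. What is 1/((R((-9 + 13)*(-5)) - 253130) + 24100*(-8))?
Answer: -1/445591 ≈ -2.2442e-6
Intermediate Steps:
R(c) = 339 (R(c) = 50 - 1*(-289) = 50 + 289 = 339)
1/((R((-9 + 13)*(-5)) - 253130) + 24100*(-8)) = 1/((339 - 253130) + 24100*(-8)) = 1/(-252791 - 192800) = 1/(-445591) = -1/445591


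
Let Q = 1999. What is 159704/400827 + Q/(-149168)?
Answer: 23021473099/59790561936 ≈ 0.38504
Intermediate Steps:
159704/400827 + Q/(-149168) = 159704/400827 + 1999/(-149168) = 159704*(1/400827) + 1999*(-1/149168) = 159704/400827 - 1999/149168 = 23021473099/59790561936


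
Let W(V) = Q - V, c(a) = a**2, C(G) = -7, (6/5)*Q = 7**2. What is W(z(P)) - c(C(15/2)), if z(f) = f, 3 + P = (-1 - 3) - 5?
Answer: 23/6 ≈ 3.8333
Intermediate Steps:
Q = 245/6 (Q = (5/6)*7**2 = (5/6)*49 = 245/6 ≈ 40.833)
P = -12 (P = -3 + ((-1 - 3) - 5) = -3 + (-4 - 5) = -3 - 9 = -12)
W(V) = 245/6 - V
W(z(P)) - c(C(15/2)) = (245/6 - 1*(-12)) - 1*(-7)**2 = (245/6 + 12) - 1*49 = 317/6 - 49 = 23/6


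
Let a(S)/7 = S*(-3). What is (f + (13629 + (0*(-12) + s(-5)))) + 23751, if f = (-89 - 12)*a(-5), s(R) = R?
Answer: 26770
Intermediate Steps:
a(S) = -21*S (a(S) = 7*(S*(-3)) = 7*(-3*S) = -21*S)
f = -10605 (f = (-89 - 12)*(-21*(-5)) = -101*105 = -10605)
(f + (13629 + (0*(-12) + s(-5)))) + 23751 = (-10605 + (13629 + (0*(-12) - 5))) + 23751 = (-10605 + (13629 + (0 - 5))) + 23751 = (-10605 + (13629 - 5)) + 23751 = (-10605 + 13624) + 23751 = 3019 + 23751 = 26770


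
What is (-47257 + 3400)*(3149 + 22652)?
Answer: -1131554457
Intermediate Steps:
(-47257 + 3400)*(3149 + 22652) = -43857*25801 = -1131554457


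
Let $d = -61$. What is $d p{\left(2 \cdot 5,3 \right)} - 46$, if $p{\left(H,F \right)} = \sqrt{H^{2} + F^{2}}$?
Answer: $-46 - 61 \sqrt{109} \approx -682.86$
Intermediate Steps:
$p{\left(H,F \right)} = \sqrt{F^{2} + H^{2}}$
$d p{\left(2 \cdot 5,3 \right)} - 46 = - 61 \sqrt{3^{2} + \left(2 \cdot 5\right)^{2}} - 46 = - 61 \sqrt{9 + 10^{2}} - 46 = - 61 \sqrt{9 + 100} - 46 = - 61 \sqrt{109} - 46 = -46 - 61 \sqrt{109}$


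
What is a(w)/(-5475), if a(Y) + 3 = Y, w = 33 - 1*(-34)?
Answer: -64/5475 ≈ -0.011689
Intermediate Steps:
w = 67 (w = 33 + 34 = 67)
a(Y) = -3 + Y
a(w)/(-5475) = (-3 + 67)/(-5475) = 64*(-1/5475) = -64/5475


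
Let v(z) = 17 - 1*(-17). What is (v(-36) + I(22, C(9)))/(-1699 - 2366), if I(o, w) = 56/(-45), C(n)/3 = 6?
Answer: -1474/182925 ≈ -0.0080580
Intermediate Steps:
C(n) = 18 (C(n) = 3*6 = 18)
I(o, w) = -56/45 (I(o, w) = 56*(-1/45) = -56/45)
v(z) = 34 (v(z) = 17 + 17 = 34)
(v(-36) + I(22, C(9)))/(-1699 - 2366) = (34 - 56/45)/(-1699 - 2366) = (1474/45)/(-4065) = (1474/45)*(-1/4065) = -1474/182925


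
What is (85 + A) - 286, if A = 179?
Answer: -22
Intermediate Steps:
(85 + A) - 286 = (85 + 179) - 286 = 264 - 286 = -22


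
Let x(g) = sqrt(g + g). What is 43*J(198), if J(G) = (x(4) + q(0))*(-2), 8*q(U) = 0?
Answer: -172*sqrt(2) ≈ -243.24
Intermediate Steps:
x(g) = sqrt(2)*sqrt(g) (x(g) = sqrt(2*g) = sqrt(2)*sqrt(g))
q(U) = 0 (q(U) = (1/8)*0 = 0)
J(G) = -4*sqrt(2) (J(G) = (sqrt(2)*sqrt(4) + 0)*(-2) = (sqrt(2)*2 + 0)*(-2) = (2*sqrt(2) + 0)*(-2) = (2*sqrt(2))*(-2) = -4*sqrt(2))
43*J(198) = 43*(-4*sqrt(2)) = -172*sqrt(2)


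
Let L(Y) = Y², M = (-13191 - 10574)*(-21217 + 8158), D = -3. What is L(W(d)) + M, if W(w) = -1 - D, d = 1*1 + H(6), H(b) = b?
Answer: 310347139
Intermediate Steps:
d = 7 (d = 1*1 + 6 = 1 + 6 = 7)
W(w) = 2 (W(w) = -1 - 1*(-3) = -1 + 3 = 2)
M = 310347135 (M = -23765*(-13059) = 310347135)
L(W(d)) + M = 2² + 310347135 = 4 + 310347135 = 310347139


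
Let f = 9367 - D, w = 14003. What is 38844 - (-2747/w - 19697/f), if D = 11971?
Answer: 21136293275/544236 ≈ 38837.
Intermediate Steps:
f = -2604 (f = 9367 - 1*11971 = 9367 - 11971 = -2604)
38844 - (-2747/w - 19697/f) = 38844 - (-2747/14003 - 19697/(-2604)) = 38844 - (-2747*1/14003 - 19697*(-1/2604)) = 38844 - (-41/209 + 19697/2604) = 38844 - 1*4009909/544236 = 38844 - 4009909/544236 = 21136293275/544236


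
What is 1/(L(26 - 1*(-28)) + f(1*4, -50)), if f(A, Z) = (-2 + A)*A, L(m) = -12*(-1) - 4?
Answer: 1/16 ≈ 0.062500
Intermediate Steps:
L(m) = 8 (L(m) = -2*(-6) - 4 = 12 - 4 = 8)
f(A, Z) = A*(-2 + A)
1/(L(26 - 1*(-28)) + f(1*4, -50)) = 1/(8 + (1*4)*(-2 + 1*4)) = 1/(8 + 4*(-2 + 4)) = 1/(8 + 4*2) = 1/(8 + 8) = 1/16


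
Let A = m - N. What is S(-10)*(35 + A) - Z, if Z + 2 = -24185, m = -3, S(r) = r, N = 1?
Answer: 23877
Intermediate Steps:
A = -4 (A = -3 - 1*1 = -3 - 1 = -4)
Z = -24187 (Z = -2 - 24185 = -24187)
S(-10)*(35 + A) - Z = -10*(35 - 4) - 1*(-24187) = -10*31 + 24187 = -310 + 24187 = 23877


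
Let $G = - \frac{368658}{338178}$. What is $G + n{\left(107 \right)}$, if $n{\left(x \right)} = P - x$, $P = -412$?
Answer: $- \frac{29313840}{56363} \approx -520.09$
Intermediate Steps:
$G = - \frac{61443}{56363}$ ($G = \left(-368658\right) \frac{1}{338178} = - \frac{61443}{56363} \approx -1.0901$)
$n{\left(x \right)} = -412 - x$
$G + n{\left(107 \right)} = - \frac{61443}{56363} - 519 = - \frac{29313840}{56363}$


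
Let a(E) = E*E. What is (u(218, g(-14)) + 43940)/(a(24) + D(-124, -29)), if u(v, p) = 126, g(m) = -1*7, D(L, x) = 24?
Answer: 22033/300 ≈ 73.443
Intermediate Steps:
g(m) = -7
a(E) = E²
(u(218, g(-14)) + 43940)/(a(24) + D(-124, -29)) = (126 + 43940)/(24² + 24) = 44066/(576 + 24) = 44066/600 = 44066*(1/600) = 22033/300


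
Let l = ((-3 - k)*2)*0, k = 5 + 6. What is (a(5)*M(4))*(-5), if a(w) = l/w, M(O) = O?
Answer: 0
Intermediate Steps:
k = 11
l = 0 (l = ((-3 - 1*11)*2)*0 = ((-3 - 11)*2)*0 = -14*2*0 = -28*0 = 0)
a(w) = 0 (a(w) = 0/w = 0)
(a(5)*M(4))*(-5) = (0*4)*(-5) = 0*(-5) = 0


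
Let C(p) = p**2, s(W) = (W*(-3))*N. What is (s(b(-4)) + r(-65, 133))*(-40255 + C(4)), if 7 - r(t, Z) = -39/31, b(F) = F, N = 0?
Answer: -10301184/31 ≈ -3.3230e+5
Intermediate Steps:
r(t, Z) = 256/31 (r(t, Z) = 7 - (-39)/31 = 7 - 1*(-39/31) = 7 + 39/31 = 256/31)
s(W) = 0 (s(W) = (W*(-3))*0 = -3*W*0 = 0)
(s(b(-4)) + r(-65, 133))*(-40255 + C(4)) = (0 + 256/31)*(-40255 + 4**2) = 256*(-40255 + 16)/31 = (256/31)*(-40239) = -10301184/31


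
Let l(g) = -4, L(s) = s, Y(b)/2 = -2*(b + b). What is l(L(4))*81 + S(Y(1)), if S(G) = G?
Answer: -332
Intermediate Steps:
Y(b) = -8*b (Y(b) = 2*(-2*(b + b)) = 2*(-4*b) = -8*b)
l(L(4))*81 + S(Y(1)) = -4*81 - 8*1 = -324 - 8 = -332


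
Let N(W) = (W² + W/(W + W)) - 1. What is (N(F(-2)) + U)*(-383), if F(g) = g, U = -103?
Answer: 76217/2 ≈ 38109.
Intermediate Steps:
N(W) = -½ + W² (N(W) = (W² + W/((2*W))) - 1 = (W² + (1/(2*W))*W) - 1 = (W² + ½) - 1 = (½ + W²) - 1 = -½ + W²)
(N(F(-2)) + U)*(-383) = ((-½ + (-2)²) - 103)*(-383) = ((-½ + 4) - 103)*(-383) = (7/2 - 103)*(-383) = -199/2*(-383) = 76217/2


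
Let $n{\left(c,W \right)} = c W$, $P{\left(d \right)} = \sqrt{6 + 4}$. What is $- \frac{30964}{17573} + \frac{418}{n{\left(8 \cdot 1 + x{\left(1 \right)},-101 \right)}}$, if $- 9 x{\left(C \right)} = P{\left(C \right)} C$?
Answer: $- \frac{10470437204}{4591596451} - \frac{1881 \sqrt{10}}{261287} \approx -2.3031$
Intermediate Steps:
$P{\left(d \right)} = \sqrt{10}$
$x{\left(C \right)} = - \frac{C \sqrt{10}}{9}$ ($x{\left(C \right)} = - \frac{\sqrt{10} C}{9} = - \frac{C \sqrt{10}}{9}$)
$n{\left(c,W \right)} = W c$
$- \frac{30964}{17573} + \frac{418}{n{\left(8 \cdot 1 + x{\left(1 \right)},-101 \right)}} = - \frac{30964}{17573} + \frac{418}{\left(-101\right) \left(8 \cdot 1 - \frac{\sqrt{10}}{9}\right)} = \left(-30964\right) \frac{1}{17573} + \frac{418}{\left(-101\right) \left(8 - \frac{\sqrt{10}}{9}\right)} = - \frac{30964}{17573} + \frac{418}{-808 + \frac{101 \sqrt{10}}{9}}$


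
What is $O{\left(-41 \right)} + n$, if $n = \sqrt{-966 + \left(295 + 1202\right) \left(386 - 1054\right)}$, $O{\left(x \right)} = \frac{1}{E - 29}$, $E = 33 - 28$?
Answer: $- \frac{1}{24} + 3 i \sqrt{111218} \approx -0.041667 + 1000.5 i$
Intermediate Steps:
$E = 5$ ($E = 33 - 28 = 5$)
$O{\left(x \right)} = - \frac{1}{24}$ ($O{\left(x \right)} = \frac{1}{5 - 29} = \frac{1}{-24} = - \frac{1}{24}$)
$n = 3 i \sqrt{111218}$ ($n = \sqrt{-966 + 1497 \left(-668\right)} = \sqrt{-966 - 999996} = \sqrt{-1000962} = 3 i \sqrt{111218} \approx 1000.5 i$)
$O{\left(-41 \right)} + n = - \frac{1}{24} + 3 i \sqrt{111218}$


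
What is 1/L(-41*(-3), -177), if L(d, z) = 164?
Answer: 1/164 ≈ 0.0060976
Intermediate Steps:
1/L(-41*(-3), -177) = 1/164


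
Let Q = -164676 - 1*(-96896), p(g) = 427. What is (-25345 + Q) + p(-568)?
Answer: -92698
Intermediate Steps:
Q = -67780 (Q = -164676 + 96896 = -67780)
(-25345 + Q) + p(-568) = (-25345 - 67780) + 427 = -93125 + 427 = -92698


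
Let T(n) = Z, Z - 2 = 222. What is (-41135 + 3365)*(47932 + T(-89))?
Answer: -1818852120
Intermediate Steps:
Z = 224 (Z = 2 + 222 = 224)
T(n) = 224
(-41135 + 3365)*(47932 + T(-89)) = (-41135 + 3365)*(47932 + 224) = -37770*48156 = -1818852120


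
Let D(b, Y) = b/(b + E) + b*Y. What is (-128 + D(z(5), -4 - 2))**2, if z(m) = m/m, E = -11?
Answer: 1798281/100 ≈ 17983.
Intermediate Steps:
z(m) = 1
D(b, Y) = Y*b + b/(-11 + b) (D(b, Y) = b/(b - 11) + b*Y = b/(-11 + b) + Y*b = Y*b + b/(-11 + b))
(-128 + D(z(5), -4 - 2))**2 = (-128 + 1*(1 - 11*(-4 - 2) + (-4 - 2)*1)/(-11 + 1))**2 = (-128 + 1*(1 - 11*(-6) - 6*1)/(-10))**2 = (-128 + 1*(-1/10)*(1 + 66 - 6))**2 = (-128 + 1*(-1/10)*61)**2 = (-128 - 61/10)**2 = (-1341/10)**2 = 1798281/100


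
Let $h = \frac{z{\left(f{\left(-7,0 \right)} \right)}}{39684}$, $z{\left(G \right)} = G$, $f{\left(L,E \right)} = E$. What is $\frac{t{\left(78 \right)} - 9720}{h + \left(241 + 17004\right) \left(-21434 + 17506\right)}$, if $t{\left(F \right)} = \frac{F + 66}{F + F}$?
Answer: $\frac{31587}{220149670} \approx 0.00014348$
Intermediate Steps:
$h = 0$ ($h = \frac{0}{39684} = 0 \cdot \frac{1}{39684} = 0$)
$t{\left(F \right)} = \frac{66 + F}{2 F}$
$\frac{t{\left(78 \right)} - 9720}{h + \left(241 + 17004\right) \left(-21434 + 17506\right)} = \frac{\frac{66 + 78}{2 \cdot 78} - 9720}{0 + \left(241 + 17004\right) \left(-21434 + 17506\right)} = \frac{\frac{1}{2} \cdot \frac{1}{78} \cdot 144 - 9720}{0 + 17245 \left(-3928\right)} = \frac{\frac{12}{13} - 9720}{0 - 67738360} = - \frac{126348}{13 \left(-67738360\right)} = \left(- \frac{126348}{13}\right) \left(- \frac{1}{67738360}\right) = \frac{31587}{220149670}$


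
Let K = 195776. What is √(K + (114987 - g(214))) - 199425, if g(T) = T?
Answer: -199425 + √310549 ≈ -1.9887e+5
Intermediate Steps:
√(K + (114987 - g(214))) - 199425 = √(195776 + (114987 - 1*214)) - 199425 = √(195776 + (114987 - 214)) - 199425 = √(195776 + 114773) - 199425 = √310549 - 199425 = -199425 + √310549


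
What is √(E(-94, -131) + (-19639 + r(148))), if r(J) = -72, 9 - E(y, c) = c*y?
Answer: 4*I*√2001 ≈ 178.93*I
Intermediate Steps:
E(y, c) = 9 - c*y
√(E(-94, -131) + (-19639 + r(148))) = √((9 - 1*(-131)*(-94)) + (-19639 - 72)) = √((9 - 12314) - 19711) = √(-12305 - 19711) = √(-32016) = 4*I*√2001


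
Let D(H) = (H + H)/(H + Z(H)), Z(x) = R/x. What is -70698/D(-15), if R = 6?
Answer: -907291/25 ≈ -36292.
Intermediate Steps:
Z(x) = 6/x
D(H) = 2*H/(H + 6/H) (D(H) = (H + H)/(H + 6/H) = (2*H)/(H + 6/H) = 2*H/(H + 6/H))
-70698/D(-15) = -70698/(2*(-15)²/(6 + (-15)²)) = -70698/(2*225/(6 + 225)) = -70698/(2*225/231) = -70698/(2*225*(1/231)) = -70698/150/77 = -70698*77/150 = -907291/25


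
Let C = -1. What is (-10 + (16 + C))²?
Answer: 25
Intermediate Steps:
(-10 + (16 + C))² = (-10 + (16 - 1))² = (-10 + 15)² = 5² = 25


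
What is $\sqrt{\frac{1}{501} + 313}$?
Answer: $\frac{\sqrt{78563814}}{501} \approx 17.692$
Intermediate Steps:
$\sqrt{\frac{1}{501} + 313} = \sqrt{\frac{156814}{501}} = \frac{\sqrt{78563814}}{501}$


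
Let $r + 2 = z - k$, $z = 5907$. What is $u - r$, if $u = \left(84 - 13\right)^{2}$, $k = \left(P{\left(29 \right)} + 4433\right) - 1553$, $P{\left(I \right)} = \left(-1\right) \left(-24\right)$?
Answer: $2040$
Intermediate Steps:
$P{\left(I \right)} = 24$
$k = 2904$ ($k = \left(24 + 4433\right) - 1553 = 4457 - 1553 = 2904$)
$r = 3001$ ($r = -2 + \left(5907 - 2904\right) = -2 + 3003 = 3001$)
$u = 5041$ ($u = 71^{2} = 5041$)
$u - r = 5041 - 3001 = 2040$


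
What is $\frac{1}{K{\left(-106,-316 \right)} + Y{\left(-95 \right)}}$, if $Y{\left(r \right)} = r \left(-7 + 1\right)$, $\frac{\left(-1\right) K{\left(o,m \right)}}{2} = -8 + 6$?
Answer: $\frac{1}{574} \approx 0.0017422$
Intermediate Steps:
$K{\left(o,m \right)} = 4$ ($K{\left(o,m \right)} = - 2 \left(-8 + 6\right) = \left(-2\right) \left(-2\right) = 4$)
$Y{\left(r \right)} = - 6 r$ ($Y{\left(r \right)} = r \left(-6\right) = - 6 r$)
$\frac{1}{K{\left(-106,-316 \right)} + Y{\left(-95 \right)}} = \frac{1}{4 - -570} = \frac{1}{4 + 570} = \frac{1}{574}$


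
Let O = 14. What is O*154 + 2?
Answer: 2158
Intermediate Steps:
O*154 + 2 = 14*154 + 2 = 2156 + 2 = 2158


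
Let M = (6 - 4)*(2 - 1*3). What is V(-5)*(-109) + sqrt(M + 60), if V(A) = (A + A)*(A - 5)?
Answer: -10900 + sqrt(58) ≈ -10892.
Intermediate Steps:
M = -2 (M = 2*(2 - 3) = 2*(-1) = -2)
V(A) = 2*A*(-5 + A) (V(A) = (2*A)*(-5 + A) = 2*A*(-5 + A))
V(-5)*(-109) + sqrt(M + 60) = (2*(-5)*(-5 - 5))*(-109) + sqrt(-2 + 60) = (2*(-5)*(-10))*(-109) + sqrt(58) = 100*(-109) + sqrt(58) = -10900 + sqrt(58)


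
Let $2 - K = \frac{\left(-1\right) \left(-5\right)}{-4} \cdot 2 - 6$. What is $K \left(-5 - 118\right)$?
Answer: $- \frac{2583}{2} \approx -1291.5$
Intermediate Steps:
$K = \frac{21}{2}$ ($K = 2 - \left(\frac{\left(-1\right) \left(-5\right)}{-4} \cdot 2 - 6\right) = 2 - \left(5 \left(- \frac{1}{4}\right) 2 - 6\right) = 2 - \left(\left(- \frac{5}{4}\right) 2 - 6\right) = 2 - \left(- \frac{5}{2} - 6\right) = 2 - - \frac{17}{2} = 2 + \frac{17}{2} = \frac{21}{2} \approx 10.5$)
$K \left(-5 - 118\right) = \frac{21 \left(-5 - 118\right)}{2} = \frac{21}{2} \left(-123\right) = - \frac{2583}{2}$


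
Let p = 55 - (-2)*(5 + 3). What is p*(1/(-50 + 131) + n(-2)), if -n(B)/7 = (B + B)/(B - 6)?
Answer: -40115/162 ≈ -247.62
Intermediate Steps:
n(B) = -14*B/(-6 + B) (n(B) = -7*(B + B)/(B - 6) = -7*2*B/(-6 + B) = -14*B/(-6 + B))
p = 71 (p = 55 - (-2)*8 = 55 - 1*(-16) = 55 + 16 = 71)
p*(1/(-50 + 131) + n(-2)) = 71*(1/(-50 + 131) - 14*(-2)/(-6 - 2)) = 71*(1/81 - 14*(-2)/(-8)) = 71*(1/81 - 14*(-2)*(-⅛)) = 71*(1/81 - 7/2) = 71*(-565/162) = -40115/162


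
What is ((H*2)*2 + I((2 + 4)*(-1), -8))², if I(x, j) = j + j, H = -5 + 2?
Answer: 784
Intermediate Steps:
H = -3
I(x, j) = 2*j
((H*2)*2 + I((2 + 4)*(-1), -8))² = (-3*2*2 + 2*(-8))² = (-6*2 - 16)² = (-12 - 16)² = (-28)² = 784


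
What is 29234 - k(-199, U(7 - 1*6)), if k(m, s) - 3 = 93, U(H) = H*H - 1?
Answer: 29138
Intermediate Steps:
U(H) = -1 + H² (U(H) = H² - 1 = -1 + H²)
k(m, s) = 96 (k(m, s) = 3 + 93 = 96)
29234 - k(-199, U(7 - 1*6)) = 29234 - 1*96 = 29234 - 96 = 29138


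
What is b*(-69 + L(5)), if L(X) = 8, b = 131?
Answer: -7991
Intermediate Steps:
b*(-69 + L(5)) = 131*(-69 + 8) = 131*(-61) = -7991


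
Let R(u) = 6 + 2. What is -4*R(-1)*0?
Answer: 0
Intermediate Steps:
R(u) = 8
-4*R(-1)*0 = -4*8*0 = -32*0 = 0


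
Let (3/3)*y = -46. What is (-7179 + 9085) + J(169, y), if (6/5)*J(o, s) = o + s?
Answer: 4017/2 ≈ 2008.5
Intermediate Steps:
y = -46
J(o, s) = 5*o/6 + 5*s/6 (J(o, s) = 5*(o + s)/6 = 5*o/6 + 5*s/6)
(-7179 + 9085) + J(169, y) = (-7179 + 9085) + ((⅚)*169 + (⅚)*(-46)) = 1906 + (845/6 - 115/3) = 1906 + 205/2 = 4017/2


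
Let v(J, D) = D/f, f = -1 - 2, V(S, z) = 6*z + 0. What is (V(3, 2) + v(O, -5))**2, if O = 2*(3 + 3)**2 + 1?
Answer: 1681/9 ≈ 186.78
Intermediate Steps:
O = 73 (O = 2*6**2 + 1 = 2*36 + 1 = 72 + 1 = 73)
V(S, z) = 6*z
f = -3
v(J, D) = -D/3 (v(J, D) = D/(-3) = D*(-1/3) = -D/3)
(V(3, 2) + v(O, -5))**2 = (6*2 - 1/3*(-5))**2 = (12 + 5/3)**2 = (41/3)**2 = 1681/9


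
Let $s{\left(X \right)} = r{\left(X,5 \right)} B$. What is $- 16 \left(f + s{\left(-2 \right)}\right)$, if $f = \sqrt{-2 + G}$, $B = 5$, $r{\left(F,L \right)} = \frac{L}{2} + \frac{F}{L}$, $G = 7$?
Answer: $-168 - 16 \sqrt{5} \approx -203.78$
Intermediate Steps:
$r{\left(F,L \right)} = \frac{L}{2} + \frac{F}{L}$ ($r{\left(F,L \right)} = L \frac{1}{2} + \frac{F}{L} = \frac{L}{2} + \frac{F}{L}$)
$f = \sqrt{5}$ ($f = \sqrt{-2 + 7} = \sqrt{5} \approx 2.2361$)
$s{\left(X \right)} = \frac{25}{2} + X$ ($s{\left(X \right)} = \left(\frac{1}{2} \cdot 5 + \frac{X}{5}\right) 5 = \left(\frac{5}{2} + X \frac{1}{5}\right) 5 = \left(\frac{5}{2} + \frac{X}{5}\right) 5 = \frac{25}{2} + X$)
$- 16 \left(f + s{\left(-2 \right)}\right) = - 16 \left(\sqrt{5} + \left(\frac{25}{2} - 2\right)\right) = - 16 \left(\sqrt{5} + \frac{21}{2}\right) = - 16 \left(\frac{21}{2} + \sqrt{5}\right) = -168 - 16 \sqrt{5}$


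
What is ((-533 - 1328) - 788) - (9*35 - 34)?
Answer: -2930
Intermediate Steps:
((-533 - 1328) - 788) - (9*35 - 34) = (-1861 - 788) - (315 - 34) = -2649 - 1*281 = -2649 - 281 = -2930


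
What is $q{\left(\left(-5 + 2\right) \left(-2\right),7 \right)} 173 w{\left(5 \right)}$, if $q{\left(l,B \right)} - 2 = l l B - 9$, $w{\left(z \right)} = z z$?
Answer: $1059625$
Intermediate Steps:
$w{\left(z \right)} = z^{2}$
$q{\left(l,B \right)} = -7 + B l^{2}$ ($q{\left(l,B \right)} = 2 + \left(l l B - 9\right) = 2 + \left(l^{2} B - 9\right) = 2 + \left(B l^{2} - 9\right) = 2 + \left(-9 + B l^{2}\right) = -7 + B l^{2}$)
$q{\left(\left(-5 + 2\right) \left(-2\right),7 \right)} 173 w{\left(5 \right)} = \left(-7 + 7 \left(\left(-5 + 2\right) \left(-2\right)\right)^{2}\right) 173 \cdot 5^{2} = \left(-7 + 7 \left(\left(-3\right) \left(-2\right)\right)^{2}\right) 173 \cdot 25 = \left(-7 + 7 \cdot 6^{2}\right) 173 \cdot 25 = \left(-7 + 7 \cdot 36\right) 173 \cdot 25 = \left(-7 + 252\right) 173 \cdot 25 = 245 \cdot 173 \cdot 25 = 42385 \cdot 25 = 1059625$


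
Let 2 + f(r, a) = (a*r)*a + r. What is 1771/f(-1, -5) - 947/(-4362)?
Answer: -549899/8724 ≈ -63.033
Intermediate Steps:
f(r, a) = -2 + r + r*a**2 (f(r, a) = -2 + ((a*r)*a + r) = -2 + (r*a**2 + r) = -2 + (r + r*a**2) = -2 + r + r*a**2)
1771/f(-1, -5) - 947/(-4362) = 1771/(-2 - 1 - 1*(-5)**2) - 947/(-4362) = 1771/(-2 - 1 - 1*25) - 947*(-1/4362) = 1771/(-2 - 1 - 25) + 947/4362 = 1771/(-28) + 947/4362 = 1771*(-1/28) + 947/4362 = -253/4 + 947/4362 = -549899/8724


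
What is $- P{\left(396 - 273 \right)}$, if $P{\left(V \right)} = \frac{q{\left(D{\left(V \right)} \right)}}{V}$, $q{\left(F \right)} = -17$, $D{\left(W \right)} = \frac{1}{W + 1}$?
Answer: $\frac{17}{123} \approx 0.13821$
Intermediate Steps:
$D{\left(W \right)} = \frac{1}{1 + W}$
$P{\left(V \right)} = - \frac{17}{V}$
$- P{\left(396 - 273 \right)} = - \frac{-17}{396 - 273} = - \frac{-17}{123} = \left(-1\right) \left(- \frac{17}{123}\right) = \frac{17}{123}$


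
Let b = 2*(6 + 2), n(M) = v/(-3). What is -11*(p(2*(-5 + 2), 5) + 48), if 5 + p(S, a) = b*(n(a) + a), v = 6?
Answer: -1001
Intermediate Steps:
n(M) = -2 (n(M) = 6/(-3) = 6*(-⅓) = -2)
b = 16 (b = 2*8 = 16)
p(S, a) = -37 + 16*a (p(S, a) = -5 + 16*(-2 + a) = -5 + (-32 + 16*a) = -37 + 16*a)
-11*(p(2*(-5 + 2), 5) + 48) = -11*((-37 + 16*5) + 48) = -11*((-37 + 80) + 48) = -11*(43 + 48) = -11*91 = -1001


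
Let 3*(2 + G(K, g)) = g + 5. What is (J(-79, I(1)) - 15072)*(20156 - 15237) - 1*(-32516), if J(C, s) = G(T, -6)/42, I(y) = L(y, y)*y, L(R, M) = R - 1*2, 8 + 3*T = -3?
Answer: -1333924655/18 ≈ -7.4107e+7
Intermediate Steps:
T = -11/3 (T = -8/3 + (⅓)*(-3) = -8/3 - 1 = -11/3 ≈ -3.6667)
G(K, g) = -⅓ + g/3 (G(K, g) = -2 + (g + 5)/3 = -2 + (5 + g)/3 = -2 + (5/3 + g/3) = -⅓ + g/3)
L(R, M) = -2 + R (L(R, M) = R - 2 = -2 + R)
I(y) = y*(-2 + y) (I(y) = (-2 + y)*y = y*(-2 + y))
J(C, s) = -1/18 (J(C, s) = (-⅓ + (⅓)*(-6))/42 = (-⅓ - 2)*(1/42) = -7/3*1/42 = -1/18)
(J(-79, I(1)) - 15072)*(20156 - 15237) - 1*(-32516) = (-1/18 - 15072)*(20156 - 15237) - 1*(-32516) = -271297/18*4919 + 32516 = -1334509943/18 + 32516 = -1333924655/18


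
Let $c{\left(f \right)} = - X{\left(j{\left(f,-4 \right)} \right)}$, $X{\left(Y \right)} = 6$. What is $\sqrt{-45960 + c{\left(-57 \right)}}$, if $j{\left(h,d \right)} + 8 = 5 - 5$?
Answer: $i \sqrt{45966} \approx 214.4 i$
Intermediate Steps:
$j{\left(h,d \right)} = -8$ ($j{\left(h,d \right)} = -8 + \left(5 - 5\right) = -8 + 0 = -8$)
$c{\left(f \right)} = -6$ ($c{\left(f \right)} = \left(-1\right) 6 = -6$)
$\sqrt{-45960 + c{\left(-57 \right)}} = \sqrt{-45960 - 6} = \sqrt{-45966} = i \sqrt{45966}$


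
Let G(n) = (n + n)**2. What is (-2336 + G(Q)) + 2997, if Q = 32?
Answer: 4757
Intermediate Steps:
G(n) = 4*n**2 (G(n) = (2*n)**2 = 4*n**2)
(-2336 + G(Q)) + 2997 = (-2336 + 4*32**2) + 2997 = (-2336 + 4*1024) + 2997 = (-2336 + 4096) + 2997 = 1760 + 2997 = 4757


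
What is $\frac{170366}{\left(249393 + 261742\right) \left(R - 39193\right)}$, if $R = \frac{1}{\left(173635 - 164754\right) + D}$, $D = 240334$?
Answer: $- \frac{4245776269}{499250267570569} \approx -8.5043 \cdot 10^{-6}$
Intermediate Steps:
$R = \frac{1}{249215}$ ($R = \frac{1}{\left(173635 - 164754\right) + 240334} = \frac{1}{8881 + 240334} = \frac{1}{249215} \approx 4.0126 \cdot 10^{-6}$)
$\frac{170366}{\left(249393 + 261742\right) \left(R - 39193\right)} = \frac{170366}{\left(249393 + 261742\right) \left(\frac{1}{249215} - 39193\right)} = \frac{170366}{511135 \left(- \frac{9767483494}{249215}\right)} = \frac{170366}{- \frac{998500535141138}{49843}} = 170366 \left(- \frac{49843}{998500535141138}\right) = - \frac{4245776269}{499250267570569}$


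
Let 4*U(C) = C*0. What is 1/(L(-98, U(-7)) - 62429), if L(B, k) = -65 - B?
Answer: -1/62396 ≈ -1.6027e-5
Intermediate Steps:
U(C) = 0 (U(C) = (C*0)/4 = (¼)*0 = 0)
1/(L(-98, U(-7)) - 62429) = 1/((-65 - 1*(-98)) - 62429) = 1/((-65 + 98) - 62429) = 1/(33 - 62429) = 1/(-62396) = -1/62396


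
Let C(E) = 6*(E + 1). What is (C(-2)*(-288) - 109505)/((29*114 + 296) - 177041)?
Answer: 107777/173439 ≈ 0.62141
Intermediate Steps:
C(E) = 6 + 6*E (C(E) = 6*(1 + E) = 6 + 6*E)
(C(-2)*(-288) - 109505)/((29*114 + 296) - 177041) = ((6 + 6*(-2))*(-288) - 109505)/((29*114 + 296) - 177041) = ((6 - 12)*(-288) - 109505)/((3306 + 296) - 177041) = (-6*(-288) - 109505)/(3602 - 177041) = (1728 - 109505)/(-173439) = -107777*(-1/173439) = 107777/173439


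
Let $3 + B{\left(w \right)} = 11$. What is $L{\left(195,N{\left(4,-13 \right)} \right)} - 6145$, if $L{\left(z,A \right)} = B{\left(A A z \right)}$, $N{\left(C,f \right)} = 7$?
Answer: $-6137$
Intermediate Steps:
$B{\left(w \right)} = 8$ ($B{\left(w \right)} = -3 + 11 = 8$)
$L{\left(z,A \right)} = 8$
$L{\left(195,N{\left(4,-13 \right)} \right)} - 6145 = 8 - 6145 = -6137$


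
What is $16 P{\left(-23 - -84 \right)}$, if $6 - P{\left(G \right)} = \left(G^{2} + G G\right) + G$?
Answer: $-119952$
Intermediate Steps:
$P{\left(G \right)} = 6 - G - 2 G^{2}$ ($P{\left(G \right)} = 6 - \left(\left(G^{2} + G G\right) + G\right) = 6 - \left(\left(G^{2} + G^{2}\right) + G\right) = 6 - \left(2 G^{2} + G\right) = 6 - \left(G + 2 G^{2}\right) = 6 - G - 2 G^{2}$)
$16 P{\left(-23 - -84 \right)} = 16 \left(6 - \left(-23 - -84\right) - 2 \left(-23 - -84\right)^{2}\right) = 16 \left(6 - \left(-23 + 84\right) - 2 \left(-23 + 84\right)^{2}\right) = 16 \left(6 - 61 - 2 \cdot 61^{2}\right) = 16 \left(6 - 61 - 7442\right) = 16 \left(-7497\right) = -119952$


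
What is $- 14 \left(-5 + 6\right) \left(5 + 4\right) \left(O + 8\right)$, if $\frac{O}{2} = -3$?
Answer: $-252$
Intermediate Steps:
$O = -6$ ($O = 2 \left(-3\right) = -6$)
$- 14 \left(-5 + 6\right) \left(5 + 4\right) \left(O + 8\right) = - 14 \left(-5 + 6\right) \left(5 + 4\right) \left(-6 + 8\right) = - 14 \cdot 1 \cdot 9 \cdot 2 = - 14 \cdot 9 \cdot 2 = \left(-14\right) 18 = -252$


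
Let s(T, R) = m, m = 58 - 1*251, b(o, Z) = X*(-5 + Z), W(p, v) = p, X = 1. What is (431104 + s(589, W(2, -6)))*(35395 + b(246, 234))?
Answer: 15350773464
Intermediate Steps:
b(o, Z) = -5 + Z (b(o, Z) = 1*(-5 + Z) = -5 + Z)
m = -193 (m = 58 - 251 = -193)
s(T, R) = -193
(431104 + s(589, W(2, -6)))*(35395 + b(246, 234)) = (431104 - 193)*(35395 + (-5 + 234)) = 430911*(35395 + 229) = 430911*35624 = 15350773464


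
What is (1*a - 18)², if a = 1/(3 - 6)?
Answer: 3025/9 ≈ 336.11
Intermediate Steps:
a = -⅓ (a = 1/(-3) = -⅓ ≈ -0.33333)
(1*a - 18)² = (1*(-⅓) - 18)² = (-⅓ - 18)² = (-55/3)² = 3025/9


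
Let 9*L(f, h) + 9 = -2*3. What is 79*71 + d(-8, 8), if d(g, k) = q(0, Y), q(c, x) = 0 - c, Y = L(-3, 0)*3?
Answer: 5609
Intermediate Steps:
L(f, h) = -5/3 (L(f, h) = -1 + (-2*3)/9 = -1 + (1/9)*(-6) = -1 - 2/3 = -5/3)
Y = -5 (Y = -5/3*3 = -5)
q(c, x) = -c
d(g, k) = 0 (d(g, k) = -1*0 = 0)
79*71 + d(-8, 8) = 79*71 + 0 = 5609 + 0 = 5609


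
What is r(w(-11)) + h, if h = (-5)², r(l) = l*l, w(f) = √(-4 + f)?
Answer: 10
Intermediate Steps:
r(l) = l²
h = 25
r(w(-11)) + h = (√(-4 - 11))² + 25 = (√(-15))² + 25 = (I*√15)² + 25 = -15 + 25 = 10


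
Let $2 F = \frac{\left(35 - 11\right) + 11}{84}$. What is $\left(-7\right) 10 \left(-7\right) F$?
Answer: $\frac{1225}{12} \approx 102.08$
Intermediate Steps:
$F = \frac{5}{24}$ ($F = \frac{\left(\left(35 - 11\right) + 11\right) \frac{1}{84}}{2} = \frac{\left(24 + 11\right) \frac{1}{84}}{2} = \frac{35 \cdot \frac{1}{84}}{2} = \frac{1}{2} \cdot \frac{5}{12} = \frac{5}{24} \approx 0.20833$)
$\left(-7\right) 10 \left(-7\right) F = \left(-7\right) 10 \left(-7\right) \frac{5}{24} = \left(-70\right) \left(-7\right) \frac{5}{24} = 490 \cdot \frac{5}{24} = \frac{1225}{12}$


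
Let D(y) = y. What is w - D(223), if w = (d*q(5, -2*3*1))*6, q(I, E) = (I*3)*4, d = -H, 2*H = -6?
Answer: 857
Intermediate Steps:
H = -3 (H = (½)*(-6) = -3)
d = 3 (d = -1*(-3) = 3)
q(I, E) = 12*I (q(I, E) = (3*I)*4 = 12*I)
w = 1080 (w = (3*(12*5))*6 = (3*60)*6 = 180*6 = 1080)
w - D(223) = 1080 - 1*223 = 1080 - 223 = 857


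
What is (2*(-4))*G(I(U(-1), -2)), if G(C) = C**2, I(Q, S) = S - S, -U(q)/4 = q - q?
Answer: 0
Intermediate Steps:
U(q) = 0 (U(q) = -4*(q - q) = -4*0 = 0)
I(Q, S) = 0
(2*(-4))*G(I(U(-1), -2)) = (2*(-4))*0**2 = -8*0 = 0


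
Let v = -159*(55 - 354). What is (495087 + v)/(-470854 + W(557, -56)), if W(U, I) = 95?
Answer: -542628/470759 ≈ -1.1527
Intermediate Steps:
v = 47541 (v = -159*(-299) = 47541)
(495087 + v)/(-470854 + W(557, -56)) = (495087 + 47541)/(-470854 + 95) = 542628/(-470759) = 542628*(-1/470759) = -542628/470759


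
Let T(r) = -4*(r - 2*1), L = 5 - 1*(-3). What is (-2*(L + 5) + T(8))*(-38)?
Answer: 1900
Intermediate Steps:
L = 8 (L = 5 + 3 = 8)
T(r) = 8 - 4*r (T(r) = -4*(r - 2) = -4*(-2 + r) = 8 - 4*r)
(-2*(L + 5) + T(8))*(-38) = (-2*(8 + 5) + (8 - 4*8))*(-38) = (-2*13 + (8 - 32))*(-38) = (-26 - 24)*(-38) = -50*(-38) = 1900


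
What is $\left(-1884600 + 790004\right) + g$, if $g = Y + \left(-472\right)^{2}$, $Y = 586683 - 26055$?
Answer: $-311184$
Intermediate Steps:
$Y = 560628$ ($Y = 586683 - 26055 = 560628$)
$g = 783412$ ($g = 560628 + \left(-472\right)^{2} = 560628 + 222784 = 783412$)
$\left(-1884600 + 790004\right) + g = \left(-1884600 + 790004\right) + 783412 = -1094596 + 783412 = -311184$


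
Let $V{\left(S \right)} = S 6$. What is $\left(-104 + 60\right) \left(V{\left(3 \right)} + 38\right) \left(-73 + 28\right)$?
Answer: $110880$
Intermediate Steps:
$V{\left(S \right)} = 6 S$
$\left(-104 + 60\right) \left(V{\left(3 \right)} + 38\right) \left(-73 + 28\right) = \left(-104 + 60\right) \left(6 \cdot 3 + 38\right) \left(-73 + 28\right) = - 44 \left(18 + 38\right) \left(-45\right) = - 44 \cdot 56 \left(-45\right) = \left(-44\right) \left(-2520\right) = 110880$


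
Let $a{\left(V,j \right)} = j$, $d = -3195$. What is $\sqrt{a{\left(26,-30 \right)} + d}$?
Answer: $5 i \sqrt{129} \approx 56.789 i$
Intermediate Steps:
$\sqrt{a{\left(26,-30 \right)} + d} = \sqrt{-30 - 3195} = \sqrt{-3225} = 5 i \sqrt{129}$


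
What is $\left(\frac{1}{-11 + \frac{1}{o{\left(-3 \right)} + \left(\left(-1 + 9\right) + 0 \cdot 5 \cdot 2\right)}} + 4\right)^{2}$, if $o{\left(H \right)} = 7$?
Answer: $\frac{410881}{26896} \approx 15.277$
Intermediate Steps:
$\left(\frac{1}{-11 + \frac{1}{o{\left(-3 \right)} + \left(\left(-1 + 9\right) + 0 \cdot 5 \cdot 2\right)}} + 4\right)^{2} = \left(\frac{1}{-11 + \frac{1}{7 + \left(\left(-1 + 9\right) + 0 \cdot 5 \cdot 2\right)}} + 4\right)^{2} = \left(\frac{1}{-11 + \frac{1}{7 + \left(8 + 0 \cdot 2\right)}} + 4\right)^{2} = \left(\frac{1}{-11 + \frac{1}{7 + \left(8 + 0\right)}} + 4\right)^{2} = \left(\frac{1}{-11 + \frac{1}{7 + 8}} + 4\right)^{2} = \left(\frac{1}{-11 + \frac{1}{15}} + 4\right)^{2} = \left(\frac{1}{- \frac{164}{15}} + 4\right)^{2} = \left(- \frac{15}{164} + 4\right)^{2} = \left(\frac{641}{164}\right)^{2} = \frac{410881}{26896}$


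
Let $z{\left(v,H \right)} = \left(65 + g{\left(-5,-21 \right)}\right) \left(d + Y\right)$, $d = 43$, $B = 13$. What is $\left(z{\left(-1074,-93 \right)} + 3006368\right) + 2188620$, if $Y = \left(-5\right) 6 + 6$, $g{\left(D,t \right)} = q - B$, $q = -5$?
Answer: $5195881$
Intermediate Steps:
$g{\left(D,t \right)} = -18$ ($g{\left(D,t \right)} = -5 - 13 = -18$)
$Y = -24$ ($Y = -30 + 6 = -24$)
$z{\left(v,H \right)} = 893$ ($z{\left(v,H \right)} = \left(65 - 18\right) \left(43 - 24\right) = 47 \cdot 19 = 893$)
$\left(z{\left(-1074,-93 \right)} + 3006368\right) + 2188620 = \left(893 + 3006368\right) + 2188620 = 3007261 + 2188620 = 5195881$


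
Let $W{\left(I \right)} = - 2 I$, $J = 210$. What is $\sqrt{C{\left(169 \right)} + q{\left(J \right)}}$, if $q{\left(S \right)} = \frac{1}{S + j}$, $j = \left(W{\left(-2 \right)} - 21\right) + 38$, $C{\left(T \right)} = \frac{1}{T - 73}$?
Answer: $\frac{\sqrt{50358}}{1848} \approx 0.12143$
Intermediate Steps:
$C{\left(T \right)} = \frac{1}{-73 + T}$
$j = 21$ ($j = \left(\left(-2\right) \left(-2\right) - 21\right) + 38 = \left(4 - 21\right) + 38 = -17 + 38 = 21$)
$q{\left(S \right)} = \frac{1}{21 + S}$ ($q{\left(S \right)} = \frac{1}{S + 21} = \frac{1}{21 + S}$)
$\sqrt{C{\left(169 \right)} + q{\left(J \right)}} = \sqrt{\frac{1}{-73 + 169} + \frac{1}{21 + 210}} = \sqrt{\frac{1}{96} + \frac{1}{231}} = \sqrt{\frac{109}{7392}} = \frac{\sqrt{50358}}{1848}$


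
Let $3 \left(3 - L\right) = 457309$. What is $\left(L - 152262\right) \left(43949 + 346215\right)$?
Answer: $- \frac{356643450104}{3} \approx -1.1888 \cdot 10^{11}$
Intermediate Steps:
$L = - \frac{457300}{3}$ ($L = 3 - \frac{457309}{3} = - \frac{457300}{3} \approx -1.5243 \cdot 10^{5}$)
$\left(L - 152262\right) \left(43949 + 346215\right) = \left(- \frac{457300}{3} - 152262\right) \left(43949 + 346215\right) = \left(- \frac{914086}{3}\right) 390164 = - \frac{356643450104}{3}$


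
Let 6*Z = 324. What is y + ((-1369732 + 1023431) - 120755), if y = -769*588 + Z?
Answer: -919174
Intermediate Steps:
Z = 54 (Z = (⅙)*324 = 54)
y = -452118 (y = -769*588 + 54 = -452172 + 54 = -452118)
y + ((-1369732 + 1023431) - 120755) = -452118 + ((-1369732 + 1023431) - 120755) = -452118 + (-346301 - 120755) = -452118 - 467056 = -919174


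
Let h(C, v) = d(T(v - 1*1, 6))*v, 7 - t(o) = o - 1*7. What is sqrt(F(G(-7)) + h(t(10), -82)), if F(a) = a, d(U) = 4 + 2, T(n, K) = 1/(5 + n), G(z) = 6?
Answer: 9*I*sqrt(6) ≈ 22.045*I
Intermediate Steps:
t(o) = 14 - o (t(o) = 7 - (o - 1*7) = 7 - (o - 7) = 7 - (-7 + o) = 7 + (7 - o) = 14 - o)
d(U) = 6
h(C, v) = 6*v
sqrt(F(G(-7)) + h(t(10), -82)) = sqrt(6 + 6*(-82)) = sqrt(6 - 492) = sqrt(-486) = 9*I*sqrt(6)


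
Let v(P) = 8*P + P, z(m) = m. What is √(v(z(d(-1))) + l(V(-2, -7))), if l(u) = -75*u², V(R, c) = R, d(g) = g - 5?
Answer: I*√354 ≈ 18.815*I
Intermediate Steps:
d(g) = -5 + g
v(P) = 9*P
√(v(z(d(-1))) + l(V(-2, -7))) = √(9*(-5 - 1) - 75*(-2)²) = √(9*(-6) - 75*4) = √(-54 - 300) = √(-354) = I*√354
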